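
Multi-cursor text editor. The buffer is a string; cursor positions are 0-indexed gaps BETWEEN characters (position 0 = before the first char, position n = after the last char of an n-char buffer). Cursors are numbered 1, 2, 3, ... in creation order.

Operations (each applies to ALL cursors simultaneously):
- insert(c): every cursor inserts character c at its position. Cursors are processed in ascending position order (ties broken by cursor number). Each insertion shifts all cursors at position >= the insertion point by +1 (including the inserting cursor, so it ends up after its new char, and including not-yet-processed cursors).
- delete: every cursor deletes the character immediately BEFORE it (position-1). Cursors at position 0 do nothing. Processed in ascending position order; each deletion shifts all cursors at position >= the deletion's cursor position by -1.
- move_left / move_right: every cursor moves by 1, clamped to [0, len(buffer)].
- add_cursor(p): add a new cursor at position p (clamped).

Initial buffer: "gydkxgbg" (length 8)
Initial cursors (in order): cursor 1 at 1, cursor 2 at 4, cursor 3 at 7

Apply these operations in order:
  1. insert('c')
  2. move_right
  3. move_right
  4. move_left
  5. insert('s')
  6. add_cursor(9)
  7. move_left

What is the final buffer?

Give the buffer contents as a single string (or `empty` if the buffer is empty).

Answer: gcysdkcxsgbcsg

Derivation:
After op 1 (insert('c')): buffer="gcydkcxgbcg" (len 11), cursors c1@2 c2@6 c3@10, authorship .1...2...3.
After op 2 (move_right): buffer="gcydkcxgbcg" (len 11), cursors c1@3 c2@7 c3@11, authorship .1...2...3.
After op 3 (move_right): buffer="gcydkcxgbcg" (len 11), cursors c1@4 c2@8 c3@11, authorship .1...2...3.
After op 4 (move_left): buffer="gcydkcxgbcg" (len 11), cursors c1@3 c2@7 c3@10, authorship .1...2...3.
After op 5 (insert('s')): buffer="gcysdkcxsgbcsg" (len 14), cursors c1@4 c2@9 c3@13, authorship .1.1..2.2..33.
After op 6 (add_cursor(9)): buffer="gcysdkcxsgbcsg" (len 14), cursors c1@4 c2@9 c4@9 c3@13, authorship .1.1..2.2..33.
After op 7 (move_left): buffer="gcysdkcxsgbcsg" (len 14), cursors c1@3 c2@8 c4@8 c3@12, authorship .1.1..2.2..33.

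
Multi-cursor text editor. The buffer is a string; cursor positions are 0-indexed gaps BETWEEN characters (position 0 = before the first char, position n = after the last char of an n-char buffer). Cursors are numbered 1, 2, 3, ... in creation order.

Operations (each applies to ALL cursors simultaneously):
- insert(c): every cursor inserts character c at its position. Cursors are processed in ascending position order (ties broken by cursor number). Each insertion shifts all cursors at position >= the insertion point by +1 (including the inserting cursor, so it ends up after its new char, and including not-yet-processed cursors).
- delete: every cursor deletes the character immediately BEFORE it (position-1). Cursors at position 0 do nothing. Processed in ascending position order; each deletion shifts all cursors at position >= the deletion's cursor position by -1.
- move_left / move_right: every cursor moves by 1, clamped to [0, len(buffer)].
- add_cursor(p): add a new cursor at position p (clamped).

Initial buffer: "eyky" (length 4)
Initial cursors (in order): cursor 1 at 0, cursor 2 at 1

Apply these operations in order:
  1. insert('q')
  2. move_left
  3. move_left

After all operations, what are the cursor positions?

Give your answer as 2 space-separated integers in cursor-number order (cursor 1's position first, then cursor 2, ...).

Answer: 0 1

Derivation:
After op 1 (insert('q')): buffer="qeqyky" (len 6), cursors c1@1 c2@3, authorship 1.2...
After op 2 (move_left): buffer="qeqyky" (len 6), cursors c1@0 c2@2, authorship 1.2...
After op 3 (move_left): buffer="qeqyky" (len 6), cursors c1@0 c2@1, authorship 1.2...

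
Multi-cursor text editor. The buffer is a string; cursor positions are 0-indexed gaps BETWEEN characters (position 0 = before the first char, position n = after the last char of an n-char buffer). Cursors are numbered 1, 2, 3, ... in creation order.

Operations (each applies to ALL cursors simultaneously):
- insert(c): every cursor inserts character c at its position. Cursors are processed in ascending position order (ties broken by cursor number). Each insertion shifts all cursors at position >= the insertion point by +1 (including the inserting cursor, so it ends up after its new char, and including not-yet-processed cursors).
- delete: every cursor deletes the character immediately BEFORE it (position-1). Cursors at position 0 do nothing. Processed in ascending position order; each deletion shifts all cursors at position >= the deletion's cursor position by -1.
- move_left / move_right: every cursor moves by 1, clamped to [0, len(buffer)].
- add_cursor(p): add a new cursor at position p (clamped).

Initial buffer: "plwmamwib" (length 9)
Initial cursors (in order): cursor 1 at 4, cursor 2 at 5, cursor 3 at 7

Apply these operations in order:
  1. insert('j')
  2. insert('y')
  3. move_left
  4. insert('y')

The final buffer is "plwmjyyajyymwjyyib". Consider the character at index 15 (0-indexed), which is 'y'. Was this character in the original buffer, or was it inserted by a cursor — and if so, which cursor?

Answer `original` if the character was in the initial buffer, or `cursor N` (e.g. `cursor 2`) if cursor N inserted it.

After op 1 (insert('j')): buffer="plwmjajmwjib" (len 12), cursors c1@5 c2@7 c3@10, authorship ....1.2..3..
After op 2 (insert('y')): buffer="plwmjyajymwjyib" (len 15), cursors c1@6 c2@9 c3@13, authorship ....11.22..33..
After op 3 (move_left): buffer="plwmjyajymwjyib" (len 15), cursors c1@5 c2@8 c3@12, authorship ....11.22..33..
After op 4 (insert('y')): buffer="plwmjyyajyymwjyyib" (len 18), cursors c1@6 c2@10 c3@15, authorship ....111.222..333..
Authorship (.=original, N=cursor N): . . . . 1 1 1 . 2 2 2 . . 3 3 3 . .
Index 15: author = 3

Answer: cursor 3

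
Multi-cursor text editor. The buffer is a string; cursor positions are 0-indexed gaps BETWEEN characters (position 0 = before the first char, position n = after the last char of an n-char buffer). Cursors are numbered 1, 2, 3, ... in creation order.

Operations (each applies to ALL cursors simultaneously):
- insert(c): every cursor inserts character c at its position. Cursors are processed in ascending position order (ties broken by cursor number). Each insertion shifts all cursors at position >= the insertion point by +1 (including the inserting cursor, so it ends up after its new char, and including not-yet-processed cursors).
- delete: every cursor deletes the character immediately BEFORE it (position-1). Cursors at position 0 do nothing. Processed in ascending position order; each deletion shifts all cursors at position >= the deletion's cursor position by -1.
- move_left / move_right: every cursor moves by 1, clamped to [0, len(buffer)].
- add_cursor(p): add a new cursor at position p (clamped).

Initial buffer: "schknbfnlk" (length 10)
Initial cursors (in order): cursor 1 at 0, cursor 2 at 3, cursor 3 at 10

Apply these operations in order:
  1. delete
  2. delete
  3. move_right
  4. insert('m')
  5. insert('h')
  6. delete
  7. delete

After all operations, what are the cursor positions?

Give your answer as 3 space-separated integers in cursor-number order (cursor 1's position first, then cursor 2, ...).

After op 1 (delete): buffer="scknbfnl" (len 8), cursors c1@0 c2@2 c3@8, authorship ........
After op 2 (delete): buffer="sknbfn" (len 6), cursors c1@0 c2@1 c3@6, authorship ......
After op 3 (move_right): buffer="sknbfn" (len 6), cursors c1@1 c2@2 c3@6, authorship ......
After op 4 (insert('m')): buffer="smkmnbfnm" (len 9), cursors c1@2 c2@4 c3@9, authorship .1.2....3
After op 5 (insert('h')): buffer="smhkmhnbfnmh" (len 12), cursors c1@3 c2@6 c3@12, authorship .11.22....33
After op 6 (delete): buffer="smkmnbfnm" (len 9), cursors c1@2 c2@4 c3@9, authorship .1.2....3
After op 7 (delete): buffer="sknbfn" (len 6), cursors c1@1 c2@2 c3@6, authorship ......

Answer: 1 2 6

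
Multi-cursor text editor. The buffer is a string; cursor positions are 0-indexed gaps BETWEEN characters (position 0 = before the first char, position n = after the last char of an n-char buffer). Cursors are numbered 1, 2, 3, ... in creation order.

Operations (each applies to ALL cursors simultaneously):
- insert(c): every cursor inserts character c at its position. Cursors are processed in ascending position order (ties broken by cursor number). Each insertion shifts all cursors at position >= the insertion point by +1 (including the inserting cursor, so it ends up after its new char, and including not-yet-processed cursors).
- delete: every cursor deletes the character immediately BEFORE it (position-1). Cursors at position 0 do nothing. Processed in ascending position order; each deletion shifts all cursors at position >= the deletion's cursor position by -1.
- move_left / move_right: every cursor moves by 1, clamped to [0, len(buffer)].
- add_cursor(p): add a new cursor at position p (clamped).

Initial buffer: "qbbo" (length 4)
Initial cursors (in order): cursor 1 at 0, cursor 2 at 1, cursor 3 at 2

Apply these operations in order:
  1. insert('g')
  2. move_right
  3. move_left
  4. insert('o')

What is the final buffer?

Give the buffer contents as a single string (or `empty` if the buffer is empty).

Answer: goqgobgobo

Derivation:
After op 1 (insert('g')): buffer="gqgbgbo" (len 7), cursors c1@1 c2@3 c3@5, authorship 1.2.3..
After op 2 (move_right): buffer="gqgbgbo" (len 7), cursors c1@2 c2@4 c3@6, authorship 1.2.3..
After op 3 (move_left): buffer="gqgbgbo" (len 7), cursors c1@1 c2@3 c3@5, authorship 1.2.3..
After op 4 (insert('o')): buffer="goqgobgobo" (len 10), cursors c1@2 c2@5 c3@8, authorship 11.22.33..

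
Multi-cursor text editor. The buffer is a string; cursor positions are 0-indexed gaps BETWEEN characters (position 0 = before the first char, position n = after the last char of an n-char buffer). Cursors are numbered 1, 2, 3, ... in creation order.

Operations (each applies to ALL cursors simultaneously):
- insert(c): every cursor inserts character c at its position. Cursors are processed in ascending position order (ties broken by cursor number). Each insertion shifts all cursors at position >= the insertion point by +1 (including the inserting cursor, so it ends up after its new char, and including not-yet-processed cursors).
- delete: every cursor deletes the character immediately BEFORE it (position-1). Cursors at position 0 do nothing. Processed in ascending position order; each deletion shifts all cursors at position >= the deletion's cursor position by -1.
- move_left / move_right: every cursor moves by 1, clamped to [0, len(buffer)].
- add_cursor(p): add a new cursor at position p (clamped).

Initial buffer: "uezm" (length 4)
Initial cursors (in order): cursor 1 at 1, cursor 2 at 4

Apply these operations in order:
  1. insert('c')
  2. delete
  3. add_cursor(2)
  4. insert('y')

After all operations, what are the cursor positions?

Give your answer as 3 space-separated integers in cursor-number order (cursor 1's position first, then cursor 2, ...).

Answer: 2 7 4

Derivation:
After op 1 (insert('c')): buffer="ucezmc" (len 6), cursors c1@2 c2@6, authorship .1...2
After op 2 (delete): buffer="uezm" (len 4), cursors c1@1 c2@4, authorship ....
After op 3 (add_cursor(2)): buffer="uezm" (len 4), cursors c1@1 c3@2 c2@4, authorship ....
After op 4 (insert('y')): buffer="uyeyzmy" (len 7), cursors c1@2 c3@4 c2@7, authorship .1.3..2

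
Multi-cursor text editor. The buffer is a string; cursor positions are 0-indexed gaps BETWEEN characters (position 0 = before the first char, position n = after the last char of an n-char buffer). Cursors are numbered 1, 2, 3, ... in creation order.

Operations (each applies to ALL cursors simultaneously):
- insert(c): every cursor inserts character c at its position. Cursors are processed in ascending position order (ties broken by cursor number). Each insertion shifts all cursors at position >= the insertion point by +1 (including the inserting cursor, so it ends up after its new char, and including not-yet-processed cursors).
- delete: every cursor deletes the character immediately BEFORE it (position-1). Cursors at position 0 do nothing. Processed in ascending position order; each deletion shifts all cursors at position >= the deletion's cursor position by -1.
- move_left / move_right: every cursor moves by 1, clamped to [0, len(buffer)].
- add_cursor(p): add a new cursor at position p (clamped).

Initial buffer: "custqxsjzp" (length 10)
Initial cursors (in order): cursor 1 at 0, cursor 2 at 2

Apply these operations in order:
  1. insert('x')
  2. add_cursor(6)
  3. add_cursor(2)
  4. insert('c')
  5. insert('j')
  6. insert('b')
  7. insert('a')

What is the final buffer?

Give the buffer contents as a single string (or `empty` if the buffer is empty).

After op 1 (insert('x')): buffer="xcuxstqxsjzp" (len 12), cursors c1@1 c2@4, authorship 1..2........
After op 2 (add_cursor(6)): buffer="xcuxstqxsjzp" (len 12), cursors c1@1 c2@4 c3@6, authorship 1..2........
After op 3 (add_cursor(2)): buffer="xcuxstqxsjzp" (len 12), cursors c1@1 c4@2 c2@4 c3@6, authorship 1..2........
After op 4 (insert('c')): buffer="xcccuxcstcqxsjzp" (len 16), cursors c1@2 c4@4 c2@7 c3@10, authorship 11.4.22..3......
After op 5 (insert('j')): buffer="xcjccjuxcjstcjqxsjzp" (len 20), cursors c1@3 c4@6 c2@10 c3@14, authorship 111.44.222..33......
After op 6 (insert('b')): buffer="xcjbccjbuxcjbstcjbqxsjzp" (len 24), cursors c1@4 c4@8 c2@13 c3@18, authorship 1111.444.2222..333......
After op 7 (insert('a')): buffer="xcjbaccjbauxcjbastcjbaqxsjzp" (len 28), cursors c1@5 c4@10 c2@16 c3@22, authorship 11111.4444.22222..3333......

Answer: xcjbaccjbauxcjbastcjbaqxsjzp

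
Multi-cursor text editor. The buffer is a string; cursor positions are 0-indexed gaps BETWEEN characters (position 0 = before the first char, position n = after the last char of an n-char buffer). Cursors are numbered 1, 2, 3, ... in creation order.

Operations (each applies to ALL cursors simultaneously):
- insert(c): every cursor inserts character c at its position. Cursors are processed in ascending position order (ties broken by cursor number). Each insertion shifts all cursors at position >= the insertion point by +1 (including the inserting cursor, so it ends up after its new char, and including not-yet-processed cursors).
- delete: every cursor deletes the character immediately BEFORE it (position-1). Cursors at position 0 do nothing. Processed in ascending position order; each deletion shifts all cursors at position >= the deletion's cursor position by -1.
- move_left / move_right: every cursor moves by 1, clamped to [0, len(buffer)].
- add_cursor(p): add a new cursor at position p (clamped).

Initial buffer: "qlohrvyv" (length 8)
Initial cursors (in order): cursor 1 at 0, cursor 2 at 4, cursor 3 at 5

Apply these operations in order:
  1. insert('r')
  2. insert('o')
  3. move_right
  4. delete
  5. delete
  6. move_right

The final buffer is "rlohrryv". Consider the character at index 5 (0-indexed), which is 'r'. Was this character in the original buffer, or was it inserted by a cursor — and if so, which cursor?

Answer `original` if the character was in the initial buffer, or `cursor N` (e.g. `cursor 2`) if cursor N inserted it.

After op 1 (insert('r')): buffer="rqlohrrrvyv" (len 11), cursors c1@1 c2@6 c3@8, authorship 1....2.3...
After op 2 (insert('o')): buffer="roqlohrorrovyv" (len 14), cursors c1@2 c2@8 c3@11, authorship 11....22.33...
After op 3 (move_right): buffer="roqlohrorrovyv" (len 14), cursors c1@3 c2@9 c3@12, authorship 11....22.33...
After op 4 (delete): buffer="rolohroroyv" (len 11), cursors c1@2 c2@7 c3@9, authorship 11...2233..
After op 5 (delete): buffer="rlohrryv" (len 8), cursors c1@1 c2@5 c3@6, authorship 1...23..
After op 6 (move_right): buffer="rlohrryv" (len 8), cursors c1@2 c2@6 c3@7, authorship 1...23..
Authorship (.=original, N=cursor N): 1 . . . 2 3 . .
Index 5: author = 3

Answer: cursor 3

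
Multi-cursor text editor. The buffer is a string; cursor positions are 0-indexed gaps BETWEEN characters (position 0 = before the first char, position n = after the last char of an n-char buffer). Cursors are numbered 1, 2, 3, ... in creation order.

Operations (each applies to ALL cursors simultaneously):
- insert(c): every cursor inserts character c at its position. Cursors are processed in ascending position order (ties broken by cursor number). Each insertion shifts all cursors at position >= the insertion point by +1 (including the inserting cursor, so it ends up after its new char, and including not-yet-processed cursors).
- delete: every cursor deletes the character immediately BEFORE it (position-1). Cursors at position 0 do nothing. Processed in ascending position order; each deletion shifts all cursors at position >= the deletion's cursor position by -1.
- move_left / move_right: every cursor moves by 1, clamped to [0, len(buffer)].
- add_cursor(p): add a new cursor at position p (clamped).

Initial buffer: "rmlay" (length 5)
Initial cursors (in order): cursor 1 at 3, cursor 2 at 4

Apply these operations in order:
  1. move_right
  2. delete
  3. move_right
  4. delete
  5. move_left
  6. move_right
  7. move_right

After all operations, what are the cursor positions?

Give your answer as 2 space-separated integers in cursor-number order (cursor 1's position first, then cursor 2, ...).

After op 1 (move_right): buffer="rmlay" (len 5), cursors c1@4 c2@5, authorship .....
After op 2 (delete): buffer="rml" (len 3), cursors c1@3 c2@3, authorship ...
After op 3 (move_right): buffer="rml" (len 3), cursors c1@3 c2@3, authorship ...
After op 4 (delete): buffer="r" (len 1), cursors c1@1 c2@1, authorship .
After op 5 (move_left): buffer="r" (len 1), cursors c1@0 c2@0, authorship .
After op 6 (move_right): buffer="r" (len 1), cursors c1@1 c2@1, authorship .
After op 7 (move_right): buffer="r" (len 1), cursors c1@1 c2@1, authorship .

Answer: 1 1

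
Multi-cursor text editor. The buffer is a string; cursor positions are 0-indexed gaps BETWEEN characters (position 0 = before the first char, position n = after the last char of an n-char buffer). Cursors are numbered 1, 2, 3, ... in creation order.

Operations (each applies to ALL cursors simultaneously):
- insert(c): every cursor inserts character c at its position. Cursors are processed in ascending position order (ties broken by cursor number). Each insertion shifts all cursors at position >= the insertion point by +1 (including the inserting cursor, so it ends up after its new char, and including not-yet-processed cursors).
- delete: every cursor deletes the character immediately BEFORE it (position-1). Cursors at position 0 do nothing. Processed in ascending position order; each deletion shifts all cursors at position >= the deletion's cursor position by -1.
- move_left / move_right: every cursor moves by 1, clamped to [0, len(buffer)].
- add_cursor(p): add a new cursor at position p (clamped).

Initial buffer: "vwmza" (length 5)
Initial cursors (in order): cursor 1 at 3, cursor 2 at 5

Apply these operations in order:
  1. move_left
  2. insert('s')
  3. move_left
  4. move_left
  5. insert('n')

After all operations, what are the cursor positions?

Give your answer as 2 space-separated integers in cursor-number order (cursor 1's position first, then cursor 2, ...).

After op 1 (move_left): buffer="vwmza" (len 5), cursors c1@2 c2@4, authorship .....
After op 2 (insert('s')): buffer="vwsmzsa" (len 7), cursors c1@3 c2@6, authorship ..1..2.
After op 3 (move_left): buffer="vwsmzsa" (len 7), cursors c1@2 c2@5, authorship ..1..2.
After op 4 (move_left): buffer="vwsmzsa" (len 7), cursors c1@1 c2@4, authorship ..1..2.
After op 5 (insert('n')): buffer="vnwsmnzsa" (len 9), cursors c1@2 c2@6, authorship .1.1.2.2.

Answer: 2 6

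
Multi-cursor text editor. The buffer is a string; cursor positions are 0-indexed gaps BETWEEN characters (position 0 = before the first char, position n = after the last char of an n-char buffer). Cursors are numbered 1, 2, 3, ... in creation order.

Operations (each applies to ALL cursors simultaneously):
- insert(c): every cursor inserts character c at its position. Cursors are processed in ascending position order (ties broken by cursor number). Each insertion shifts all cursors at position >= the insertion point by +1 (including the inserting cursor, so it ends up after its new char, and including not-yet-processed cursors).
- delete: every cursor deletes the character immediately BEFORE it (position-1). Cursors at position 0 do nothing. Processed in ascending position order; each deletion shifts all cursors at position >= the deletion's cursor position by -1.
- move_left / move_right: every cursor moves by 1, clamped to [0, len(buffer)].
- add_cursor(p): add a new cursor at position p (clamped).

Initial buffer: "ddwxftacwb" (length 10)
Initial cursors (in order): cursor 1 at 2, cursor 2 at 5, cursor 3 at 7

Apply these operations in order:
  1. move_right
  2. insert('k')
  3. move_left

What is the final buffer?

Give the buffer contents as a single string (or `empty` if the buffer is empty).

Answer: ddwkxftkackwb

Derivation:
After op 1 (move_right): buffer="ddwxftacwb" (len 10), cursors c1@3 c2@6 c3@8, authorship ..........
After op 2 (insert('k')): buffer="ddwkxftkackwb" (len 13), cursors c1@4 c2@8 c3@11, authorship ...1...2..3..
After op 3 (move_left): buffer="ddwkxftkackwb" (len 13), cursors c1@3 c2@7 c3@10, authorship ...1...2..3..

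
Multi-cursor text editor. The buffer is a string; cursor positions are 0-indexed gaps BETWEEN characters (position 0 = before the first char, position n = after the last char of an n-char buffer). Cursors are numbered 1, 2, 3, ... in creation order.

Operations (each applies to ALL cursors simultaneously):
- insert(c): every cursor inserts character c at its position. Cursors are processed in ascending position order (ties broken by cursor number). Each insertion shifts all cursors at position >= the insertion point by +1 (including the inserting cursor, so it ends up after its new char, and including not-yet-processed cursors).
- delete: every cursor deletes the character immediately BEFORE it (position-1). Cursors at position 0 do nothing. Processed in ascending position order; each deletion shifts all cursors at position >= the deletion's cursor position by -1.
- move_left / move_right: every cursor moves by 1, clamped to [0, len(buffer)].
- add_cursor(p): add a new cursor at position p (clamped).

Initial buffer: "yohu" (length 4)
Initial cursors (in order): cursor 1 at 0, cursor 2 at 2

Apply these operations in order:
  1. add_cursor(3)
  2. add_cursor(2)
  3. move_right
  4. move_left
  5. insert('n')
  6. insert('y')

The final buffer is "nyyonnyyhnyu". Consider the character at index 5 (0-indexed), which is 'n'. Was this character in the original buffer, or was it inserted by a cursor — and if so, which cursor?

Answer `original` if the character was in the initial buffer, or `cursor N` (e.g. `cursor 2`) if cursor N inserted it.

Answer: cursor 4

Derivation:
After op 1 (add_cursor(3)): buffer="yohu" (len 4), cursors c1@0 c2@2 c3@3, authorship ....
After op 2 (add_cursor(2)): buffer="yohu" (len 4), cursors c1@0 c2@2 c4@2 c3@3, authorship ....
After op 3 (move_right): buffer="yohu" (len 4), cursors c1@1 c2@3 c4@3 c3@4, authorship ....
After op 4 (move_left): buffer="yohu" (len 4), cursors c1@0 c2@2 c4@2 c3@3, authorship ....
After op 5 (insert('n')): buffer="nyonnhnu" (len 8), cursors c1@1 c2@5 c4@5 c3@7, authorship 1..24.3.
After op 6 (insert('y')): buffer="nyyonnyyhnyu" (len 12), cursors c1@2 c2@8 c4@8 c3@11, authorship 11..2424.33.
Authorship (.=original, N=cursor N): 1 1 . . 2 4 2 4 . 3 3 .
Index 5: author = 4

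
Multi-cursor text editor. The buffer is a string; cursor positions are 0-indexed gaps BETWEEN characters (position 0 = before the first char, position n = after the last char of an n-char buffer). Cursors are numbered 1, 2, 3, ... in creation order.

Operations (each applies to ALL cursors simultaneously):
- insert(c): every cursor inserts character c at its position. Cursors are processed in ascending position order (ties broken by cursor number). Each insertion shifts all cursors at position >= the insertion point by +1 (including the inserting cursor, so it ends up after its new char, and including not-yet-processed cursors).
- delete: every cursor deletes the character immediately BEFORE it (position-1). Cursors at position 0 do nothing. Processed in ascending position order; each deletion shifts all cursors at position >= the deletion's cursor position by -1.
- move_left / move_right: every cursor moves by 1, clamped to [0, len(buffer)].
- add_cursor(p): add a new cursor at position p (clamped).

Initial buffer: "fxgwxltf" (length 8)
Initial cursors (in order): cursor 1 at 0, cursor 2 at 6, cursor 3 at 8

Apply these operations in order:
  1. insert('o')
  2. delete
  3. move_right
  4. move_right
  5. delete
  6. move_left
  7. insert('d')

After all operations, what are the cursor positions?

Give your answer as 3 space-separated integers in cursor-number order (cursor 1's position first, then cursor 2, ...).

After op 1 (insert('o')): buffer="ofxgwxlotfo" (len 11), cursors c1@1 c2@8 c3@11, authorship 1......2..3
After op 2 (delete): buffer="fxgwxltf" (len 8), cursors c1@0 c2@6 c3@8, authorship ........
After op 3 (move_right): buffer="fxgwxltf" (len 8), cursors c1@1 c2@7 c3@8, authorship ........
After op 4 (move_right): buffer="fxgwxltf" (len 8), cursors c1@2 c2@8 c3@8, authorship ........
After op 5 (delete): buffer="fgwxl" (len 5), cursors c1@1 c2@5 c3@5, authorship .....
After op 6 (move_left): buffer="fgwxl" (len 5), cursors c1@0 c2@4 c3@4, authorship .....
After op 7 (insert('d')): buffer="dfgwxddl" (len 8), cursors c1@1 c2@7 c3@7, authorship 1....23.

Answer: 1 7 7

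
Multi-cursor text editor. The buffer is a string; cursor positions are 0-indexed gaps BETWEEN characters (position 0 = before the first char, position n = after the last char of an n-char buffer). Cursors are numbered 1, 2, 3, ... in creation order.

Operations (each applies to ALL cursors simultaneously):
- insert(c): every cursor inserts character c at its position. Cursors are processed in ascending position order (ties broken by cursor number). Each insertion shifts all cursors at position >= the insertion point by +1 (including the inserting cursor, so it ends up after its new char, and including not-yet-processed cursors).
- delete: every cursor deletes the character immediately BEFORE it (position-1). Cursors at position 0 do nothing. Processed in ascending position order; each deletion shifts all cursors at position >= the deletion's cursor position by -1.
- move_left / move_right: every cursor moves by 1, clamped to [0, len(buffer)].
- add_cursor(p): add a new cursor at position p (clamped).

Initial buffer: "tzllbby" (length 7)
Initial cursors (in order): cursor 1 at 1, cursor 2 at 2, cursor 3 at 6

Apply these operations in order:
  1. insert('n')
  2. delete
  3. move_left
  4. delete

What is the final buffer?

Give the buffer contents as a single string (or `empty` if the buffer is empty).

After op 1 (insert('n')): buffer="tnznllbbny" (len 10), cursors c1@2 c2@4 c3@9, authorship .1.2....3.
After op 2 (delete): buffer="tzllbby" (len 7), cursors c1@1 c2@2 c3@6, authorship .......
After op 3 (move_left): buffer="tzllbby" (len 7), cursors c1@0 c2@1 c3@5, authorship .......
After op 4 (delete): buffer="zllby" (len 5), cursors c1@0 c2@0 c3@3, authorship .....

Answer: zllby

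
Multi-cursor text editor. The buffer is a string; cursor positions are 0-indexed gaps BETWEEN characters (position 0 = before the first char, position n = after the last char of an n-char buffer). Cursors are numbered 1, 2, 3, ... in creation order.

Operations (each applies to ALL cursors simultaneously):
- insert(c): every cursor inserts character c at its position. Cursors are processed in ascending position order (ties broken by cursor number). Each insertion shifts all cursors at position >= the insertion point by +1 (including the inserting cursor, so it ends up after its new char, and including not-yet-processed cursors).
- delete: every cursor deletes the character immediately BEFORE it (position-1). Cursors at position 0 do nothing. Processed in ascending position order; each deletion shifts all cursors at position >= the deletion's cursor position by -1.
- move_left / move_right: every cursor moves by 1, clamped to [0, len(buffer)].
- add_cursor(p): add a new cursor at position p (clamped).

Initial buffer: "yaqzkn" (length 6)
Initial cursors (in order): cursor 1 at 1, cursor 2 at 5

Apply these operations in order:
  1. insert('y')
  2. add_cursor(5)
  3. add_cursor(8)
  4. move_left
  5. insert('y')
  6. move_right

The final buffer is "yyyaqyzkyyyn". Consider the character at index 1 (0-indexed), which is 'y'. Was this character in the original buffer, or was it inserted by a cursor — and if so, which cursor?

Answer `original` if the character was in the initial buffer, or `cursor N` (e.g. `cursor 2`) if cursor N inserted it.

Answer: cursor 1

Derivation:
After op 1 (insert('y')): buffer="yyaqzkyn" (len 8), cursors c1@2 c2@7, authorship .1....2.
After op 2 (add_cursor(5)): buffer="yyaqzkyn" (len 8), cursors c1@2 c3@5 c2@7, authorship .1....2.
After op 3 (add_cursor(8)): buffer="yyaqzkyn" (len 8), cursors c1@2 c3@5 c2@7 c4@8, authorship .1....2.
After op 4 (move_left): buffer="yyaqzkyn" (len 8), cursors c1@1 c3@4 c2@6 c4@7, authorship .1....2.
After op 5 (insert('y')): buffer="yyyaqyzkyyyn" (len 12), cursors c1@2 c3@6 c2@9 c4@11, authorship .11..3..224.
After op 6 (move_right): buffer="yyyaqyzkyyyn" (len 12), cursors c1@3 c3@7 c2@10 c4@12, authorship .11..3..224.
Authorship (.=original, N=cursor N): . 1 1 . . 3 . . 2 2 4 .
Index 1: author = 1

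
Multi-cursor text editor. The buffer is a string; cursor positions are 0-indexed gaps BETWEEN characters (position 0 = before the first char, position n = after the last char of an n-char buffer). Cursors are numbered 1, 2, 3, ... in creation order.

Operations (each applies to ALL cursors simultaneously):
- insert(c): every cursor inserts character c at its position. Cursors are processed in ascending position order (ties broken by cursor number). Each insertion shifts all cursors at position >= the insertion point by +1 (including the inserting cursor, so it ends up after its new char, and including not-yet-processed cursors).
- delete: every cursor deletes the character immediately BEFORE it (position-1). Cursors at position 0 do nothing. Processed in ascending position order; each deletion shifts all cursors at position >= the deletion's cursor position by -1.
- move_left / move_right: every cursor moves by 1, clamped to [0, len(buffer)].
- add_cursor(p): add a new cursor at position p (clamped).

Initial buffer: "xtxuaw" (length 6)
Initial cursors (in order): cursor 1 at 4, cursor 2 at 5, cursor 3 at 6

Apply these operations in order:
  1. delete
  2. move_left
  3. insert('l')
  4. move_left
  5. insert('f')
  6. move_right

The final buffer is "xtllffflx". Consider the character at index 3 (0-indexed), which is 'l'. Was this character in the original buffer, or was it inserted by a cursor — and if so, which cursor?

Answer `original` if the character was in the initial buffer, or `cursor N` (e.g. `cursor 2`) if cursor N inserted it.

Answer: cursor 2

Derivation:
After op 1 (delete): buffer="xtx" (len 3), cursors c1@3 c2@3 c3@3, authorship ...
After op 2 (move_left): buffer="xtx" (len 3), cursors c1@2 c2@2 c3@2, authorship ...
After op 3 (insert('l')): buffer="xtlllx" (len 6), cursors c1@5 c2@5 c3@5, authorship ..123.
After op 4 (move_left): buffer="xtlllx" (len 6), cursors c1@4 c2@4 c3@4, authorship ..123.
After op 5 (insert('f')): buffer="xtllffflx" (len 9), cursors c1@7 c2@7 c3@7, authorship ..121233.
After op 6 (move_right): buffer="xtllffflx" (len 9), cursors c1@8 c2@8 c3@8, authorship ..121233.
Authorship (.=original, N=cursor N): . . 1 2 1 2 3 3 .
Index 3: author = 2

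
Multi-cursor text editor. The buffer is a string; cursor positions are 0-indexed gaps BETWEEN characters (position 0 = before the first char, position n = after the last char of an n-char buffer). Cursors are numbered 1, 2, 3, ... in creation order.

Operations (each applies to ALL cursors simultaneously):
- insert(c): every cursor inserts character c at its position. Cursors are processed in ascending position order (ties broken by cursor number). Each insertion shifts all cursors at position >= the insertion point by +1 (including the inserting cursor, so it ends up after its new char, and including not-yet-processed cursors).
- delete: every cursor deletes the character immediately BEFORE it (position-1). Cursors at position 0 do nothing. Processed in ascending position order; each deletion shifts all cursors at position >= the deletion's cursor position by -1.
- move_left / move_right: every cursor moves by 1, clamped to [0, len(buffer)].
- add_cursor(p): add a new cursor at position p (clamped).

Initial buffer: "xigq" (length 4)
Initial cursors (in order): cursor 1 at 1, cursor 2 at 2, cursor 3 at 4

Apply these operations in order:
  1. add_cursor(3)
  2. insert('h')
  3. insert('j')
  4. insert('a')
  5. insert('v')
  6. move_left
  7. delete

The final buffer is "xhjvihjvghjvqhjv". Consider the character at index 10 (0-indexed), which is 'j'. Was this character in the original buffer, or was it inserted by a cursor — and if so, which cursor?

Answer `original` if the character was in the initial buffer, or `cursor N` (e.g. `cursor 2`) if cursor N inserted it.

Answer: cursor 4

Derivation:
After op 1 (add_cursor(3)): buffer="xigq" (len 4), cursors c1@1 c2@2 c4@3 c3@4, authorship ....
After op 2 (insert('h')): buffer="xhihghqh" (len 8), cursors c1@2 c2@4 c4@6 c3@8, authorship .1.2.4.3
After op 3 (insert('j')): buffer="xhjihjghjqhj" (len 12), cursors c1@3 c2@6 c4@9 c3@12, authorship .11.22.44.33
After op 4 (insert('a')): buffer="xhjaihjaghjaqhja" (len 16), cursors c1@4 c2@8 c4@12 c3@16, authorship .111.222.444.333
After op 5 (insert('v')): buffer="xhjavihjavghjavqhjav" (len 20), cursors c1@5 c2@10 c4@15 c3@20, authorship .1111.2222.4444.3333
After op 6 (move_left): buffer="xhjavihjavghjavqhjav" (len 20), cursors c1@4 c2@9 c4@14 c3@19, authorship .1111.2222.4444.3333
After op 7 (delete): buffer="xhjvihjvghjvqhjv" (len 16), cursors c1@3 c2@7 c4@11 c3@15, authorship .111.222.444.333
Authorship (.=original, N=cursor N): . 1 1 1 . 2 2 2 . 4 4 4 . 3 3 3
Index 10: author = 4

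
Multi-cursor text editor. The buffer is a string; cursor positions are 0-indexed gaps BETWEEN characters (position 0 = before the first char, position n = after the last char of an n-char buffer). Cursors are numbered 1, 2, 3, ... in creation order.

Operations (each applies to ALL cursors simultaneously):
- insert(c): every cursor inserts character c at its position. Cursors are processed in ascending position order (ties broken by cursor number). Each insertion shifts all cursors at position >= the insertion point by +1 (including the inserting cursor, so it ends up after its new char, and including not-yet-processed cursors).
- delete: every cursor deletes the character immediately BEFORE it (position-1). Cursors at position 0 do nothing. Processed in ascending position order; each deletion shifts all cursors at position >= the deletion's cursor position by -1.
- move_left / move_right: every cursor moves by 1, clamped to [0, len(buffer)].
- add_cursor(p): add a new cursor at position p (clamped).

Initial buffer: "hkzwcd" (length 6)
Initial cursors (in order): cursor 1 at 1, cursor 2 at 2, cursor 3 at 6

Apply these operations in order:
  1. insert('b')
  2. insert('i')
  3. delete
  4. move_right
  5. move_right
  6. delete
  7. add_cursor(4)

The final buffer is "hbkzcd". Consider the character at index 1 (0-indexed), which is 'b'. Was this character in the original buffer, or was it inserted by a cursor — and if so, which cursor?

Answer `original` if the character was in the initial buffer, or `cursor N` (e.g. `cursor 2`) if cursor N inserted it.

After op 1 (insert('b')): buffer="hbkbzwcdb" (len 9), cursors c1@2 c2@4 c3@9, authorship .1.2....3
After op 2 (insert('i')): buffer="hbikbizwcdbi" (len 12), cursors c1@3 c2@6 c3@12, authorship .11.22....33
After op 3 (delete): buffer="hbkbzwcdb" (len 9), cursors c1@2 c2@4 c3@9, authorship .1.2....3
After op 4 (move_right): buffer="hbkbzwcdb" (len 9), cursors c1@3 c2@5 c3@9, authorship .1.2....3
After op 5 (move_right): buffer="hbkbzwcdb" (len 9), cursors c1@4 c2@6 c3@9, authorship .1.2....3
After op 6 (delete): buffer="hbkzcd" (len 6), cursors c1@3 c2@4 c3@6, authorship .1....
After op 7 (add_cursor(4)): buffer="hbkzcd" (len 6), cursors c1@3 c2@4 c4@4 c3@6, authorship .1....
Authorship (.=original, N=cursor N): . 1 . . . .
Index 1: author = 1

Answer: cursor 1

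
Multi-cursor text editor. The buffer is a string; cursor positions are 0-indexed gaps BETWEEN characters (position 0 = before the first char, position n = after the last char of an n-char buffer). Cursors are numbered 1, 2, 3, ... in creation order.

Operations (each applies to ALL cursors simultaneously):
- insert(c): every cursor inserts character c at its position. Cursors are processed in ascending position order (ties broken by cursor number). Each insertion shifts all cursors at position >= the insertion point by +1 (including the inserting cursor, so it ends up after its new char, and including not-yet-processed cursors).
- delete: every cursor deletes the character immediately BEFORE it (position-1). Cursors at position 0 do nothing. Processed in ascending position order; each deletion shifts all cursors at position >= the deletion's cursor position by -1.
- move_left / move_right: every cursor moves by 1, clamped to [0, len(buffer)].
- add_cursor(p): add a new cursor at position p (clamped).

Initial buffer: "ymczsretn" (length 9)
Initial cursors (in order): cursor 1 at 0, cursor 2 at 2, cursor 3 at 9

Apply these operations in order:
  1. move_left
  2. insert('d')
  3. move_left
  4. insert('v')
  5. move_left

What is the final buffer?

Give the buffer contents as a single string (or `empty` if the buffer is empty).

After op 1 (move_left): buffer="ymczsretn" (len 9), cursors c1@0 c2@1 c3@8, authorship .........
After op 2 (insert('d')): buffer="dydmczsretdn" (len 12), cursors c1@1 c2@3 c3@11, authorship 1.2.......3.
After op 3 (move_left): buffer="dydmczsretdn" (len 12), cursors c1@0 c2@2 c3@10, authorship 1.2.......3.
After op 4 (insert('v')): buffer="vdyvdmczsretvdn" (len 15), cursors c1@1 c2@4 c3@13, authorship 11.22.......33.
After op 5 (move_left): buffer="vdyvdmczsretvdn" (len 15), cursors c1@0 c2@3 c3@12, authorship 11.22.......33.

Answer: vdyvdmczsretvdn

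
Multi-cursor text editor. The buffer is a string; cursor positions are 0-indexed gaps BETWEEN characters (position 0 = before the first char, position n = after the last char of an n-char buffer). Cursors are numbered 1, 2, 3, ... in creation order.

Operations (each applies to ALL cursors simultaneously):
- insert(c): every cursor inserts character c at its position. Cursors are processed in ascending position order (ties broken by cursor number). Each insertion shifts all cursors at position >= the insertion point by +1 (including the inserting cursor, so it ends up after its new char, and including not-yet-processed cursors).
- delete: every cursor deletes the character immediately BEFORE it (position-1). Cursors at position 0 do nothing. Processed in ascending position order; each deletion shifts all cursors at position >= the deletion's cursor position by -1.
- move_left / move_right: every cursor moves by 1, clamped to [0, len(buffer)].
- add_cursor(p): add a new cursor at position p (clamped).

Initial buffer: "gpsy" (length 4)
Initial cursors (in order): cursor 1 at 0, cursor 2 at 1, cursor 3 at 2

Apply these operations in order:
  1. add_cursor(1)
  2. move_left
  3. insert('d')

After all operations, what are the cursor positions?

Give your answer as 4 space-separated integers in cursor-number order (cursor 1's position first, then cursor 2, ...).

After op 1 (add_cursor(1)): buffer="gpsy" (len 4), cursors c1@0 c2@1 c4@1 c3@2, authorship ....
After op 2 (move_left): buffer="gpsy" (len 4), cursors c1@0 c2@0 c4@0 c3@1, authorship ....
After op 3 (insert('d')): buffer="dddgdpsy" (len 8), cursors c1@3 c2@3 c4@3 c3@5, authorship 124.3...

Answer: 3 3 5 3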